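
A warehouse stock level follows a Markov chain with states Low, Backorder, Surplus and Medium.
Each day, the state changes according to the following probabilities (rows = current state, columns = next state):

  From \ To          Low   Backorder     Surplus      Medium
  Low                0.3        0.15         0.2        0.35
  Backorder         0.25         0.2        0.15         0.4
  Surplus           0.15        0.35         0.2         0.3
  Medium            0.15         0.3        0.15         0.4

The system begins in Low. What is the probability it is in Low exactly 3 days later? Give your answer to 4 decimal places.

0.2065

Propagate the distribution vector 3 days from Low.
After 0 days: (1.0000, 0.0000, 0.0000, 0.0000)
After 1 day: (0.3000, 0.1500, 0.2000, 0.3500)
After 2 days: (0.2100, 0.2500, 0.1750, 0.3650)
After 3 days: (0.2065, 0.2523, 0.1693, 0.3720)
P(in Low after 3 days) = 0.2065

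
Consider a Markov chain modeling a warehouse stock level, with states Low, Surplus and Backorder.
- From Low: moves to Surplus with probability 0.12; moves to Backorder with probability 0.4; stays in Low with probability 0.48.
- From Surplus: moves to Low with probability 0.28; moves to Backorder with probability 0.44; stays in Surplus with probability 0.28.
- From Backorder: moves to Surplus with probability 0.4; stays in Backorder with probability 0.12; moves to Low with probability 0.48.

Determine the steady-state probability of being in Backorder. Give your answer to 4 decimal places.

0.3203

Let the stationary distribution be π with π = πP and π_1 + π_2 + π_3 = 1.
π_1 = 0.48·π_1 + 0.28·π_2 + 0.48·π_3
π_2 = 0.12·π_1 + 0.28·π_2 + 0.4·π_3
Solving with the normalization constraint gives π = (0.4301, 0.2496, 0.3203).
So the stationary probability of Backorder is 0.3203.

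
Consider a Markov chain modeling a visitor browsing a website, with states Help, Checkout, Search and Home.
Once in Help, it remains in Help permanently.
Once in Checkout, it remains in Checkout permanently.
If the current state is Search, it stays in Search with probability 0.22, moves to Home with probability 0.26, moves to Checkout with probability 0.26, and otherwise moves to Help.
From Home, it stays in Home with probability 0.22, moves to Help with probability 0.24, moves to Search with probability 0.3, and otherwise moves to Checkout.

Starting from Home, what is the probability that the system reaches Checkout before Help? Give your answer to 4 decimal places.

0.5000

Let h(s) be the probability of absorption at Checkout starting from transient state s. Then h(Checkout) = 1 and h(Help) = 0. By first-step analysis:
h(Search) = 0.26·0 + 0.26·1 + 0.22·h(Search) + 0.26·h(Home)
h(Home) = 0.24·0 + 0.24·1 + 0.3·h(Search) + 0.22·h(Home)
Solving: h(Search) = 0.5000, h(Home) = 0.5000.
Starting from Home, the probability is 0.5000.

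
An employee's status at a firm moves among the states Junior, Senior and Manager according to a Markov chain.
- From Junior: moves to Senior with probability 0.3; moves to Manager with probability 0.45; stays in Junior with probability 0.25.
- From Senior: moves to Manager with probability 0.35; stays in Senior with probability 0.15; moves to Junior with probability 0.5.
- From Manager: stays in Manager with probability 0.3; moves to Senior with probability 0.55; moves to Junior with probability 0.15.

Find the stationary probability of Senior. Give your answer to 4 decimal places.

Let the stationary distribution be π with π = πP and π_1 + π_2 + π_3 = 1.
π_1 = 0.25·π_1 + 0.5·π_2 + 0.15·π_3
π_2 = 0.3·π_1 + 0.15·π_2 + 0.55·π_3
Solving with the normalization constraint gives π = (0.2987, 0.3395, 0.3618).
So the stationary probability of Senior is 0.3395.

0.3395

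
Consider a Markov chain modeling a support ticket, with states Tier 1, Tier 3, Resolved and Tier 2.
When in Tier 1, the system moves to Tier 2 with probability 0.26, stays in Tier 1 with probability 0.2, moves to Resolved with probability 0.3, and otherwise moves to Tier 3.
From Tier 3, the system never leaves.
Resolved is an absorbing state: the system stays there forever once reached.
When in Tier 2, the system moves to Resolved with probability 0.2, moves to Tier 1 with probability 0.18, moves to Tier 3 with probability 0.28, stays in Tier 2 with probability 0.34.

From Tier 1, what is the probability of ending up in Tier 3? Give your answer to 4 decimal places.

Let h(s) be the probability of absorption at Tier 3 starting from transient state s. Then h(Tier 3) = 1 and h(Resolved) = 0. By first-step analysis:
h(Tier 1) = 0.2·h(Tier 1) + 0.24·1 + 0.3·0 + 0.26·h(Tier 2)
h(Tier 2) = 0.18·h(Tier 1) + 0.28·1 + 0.2·0 + 0.34·h(Tier 2)
Solving: h(Tier 1) = 0.4805, h(Tier 2) = 0.5553.
Starting from Tier 1, the probability is 0.4805.

0.4805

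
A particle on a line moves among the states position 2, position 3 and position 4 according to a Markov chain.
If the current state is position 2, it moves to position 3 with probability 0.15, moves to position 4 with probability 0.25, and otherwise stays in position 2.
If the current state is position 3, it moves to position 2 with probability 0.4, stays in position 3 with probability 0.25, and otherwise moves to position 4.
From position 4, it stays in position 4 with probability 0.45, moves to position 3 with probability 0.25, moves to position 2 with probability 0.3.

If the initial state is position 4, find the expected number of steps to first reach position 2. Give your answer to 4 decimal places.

Let t(s) be the expected number of steps to first reach position 2 from state s, with t(position 2) = 0. Conditioning on the first step:
t(position 3) = 1 + 0.25·t(position 3) + 0.35·t(position 4)
t(position 4) = 1 + 0.25·t(position 3) + 0.45·t(position 4)
Solving: t(position 3) = 2.7692, t(position 4) = 3.0769.
Expected steps from position 4 to position 2: 3.0769.

3.0769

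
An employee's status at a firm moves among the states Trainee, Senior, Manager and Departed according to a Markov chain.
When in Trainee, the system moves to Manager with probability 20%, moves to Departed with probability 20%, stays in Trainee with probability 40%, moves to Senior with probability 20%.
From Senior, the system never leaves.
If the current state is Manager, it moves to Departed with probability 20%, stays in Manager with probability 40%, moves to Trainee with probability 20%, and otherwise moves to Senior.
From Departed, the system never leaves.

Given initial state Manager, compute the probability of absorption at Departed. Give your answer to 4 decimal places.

Let h(s) be the probability of absorption at Departed starting from transient state s. Then h(Departed) = 1 and h(Senior) = 0. By first-step analysis:
h(Trainee) = 0.4·h(Trainee) + 0.2·0 + 0.2·h(Manager) + 0.2·1
h(Manager) = 0.2·h(Trainee) + 0.2·0 + 0.4·h(Manager) + 0.2·1
Solving: h(Trainee) = 0.5000, h(Manager) = 0.5000.
Starting from Manager, the probability is 0.5000.

0.5000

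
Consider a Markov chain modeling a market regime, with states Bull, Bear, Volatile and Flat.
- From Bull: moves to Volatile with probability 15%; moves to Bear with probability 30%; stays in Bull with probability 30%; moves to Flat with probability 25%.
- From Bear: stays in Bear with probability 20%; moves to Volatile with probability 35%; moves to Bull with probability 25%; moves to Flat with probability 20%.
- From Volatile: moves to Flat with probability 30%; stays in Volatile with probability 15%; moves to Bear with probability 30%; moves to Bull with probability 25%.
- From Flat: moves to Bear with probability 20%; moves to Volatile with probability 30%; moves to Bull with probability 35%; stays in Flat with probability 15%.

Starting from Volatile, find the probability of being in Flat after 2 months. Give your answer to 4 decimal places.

Propagate the distribution vector 2 months from Volatile.
After 0 months: (0.0000, 0.0000, 1.0000, 0.0000)
After 1 month: (0.2500, 0.3000, 0.1500, 0.3000)
After 2 months: (0.2925, 0.2400, 0.2550, 0.2125)
P(in Flat after 2 months) = 0.2125

0.2125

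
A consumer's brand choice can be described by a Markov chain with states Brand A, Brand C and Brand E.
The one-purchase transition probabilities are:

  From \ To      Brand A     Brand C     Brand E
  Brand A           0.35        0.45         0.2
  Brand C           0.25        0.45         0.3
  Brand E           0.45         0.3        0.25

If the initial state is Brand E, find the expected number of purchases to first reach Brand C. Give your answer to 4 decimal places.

Let t(s) be the expected number of purchases to first reach Brand C from state s, with t(Brand C) = 0. Conditioning on the first purchase:
t(Brand A) = 1 + 0.35·t(Brand A) + 0.2·t(Brand E)
t(Brand E) = 1 + 0.45·t(Brand A) + 0.25·t(Brand E)
Solving: t(Brand A) = 2.3899, t(Brand E) = 2.7673.
Expected purchases from Brand E to Brand C: 2.7673.

2.7673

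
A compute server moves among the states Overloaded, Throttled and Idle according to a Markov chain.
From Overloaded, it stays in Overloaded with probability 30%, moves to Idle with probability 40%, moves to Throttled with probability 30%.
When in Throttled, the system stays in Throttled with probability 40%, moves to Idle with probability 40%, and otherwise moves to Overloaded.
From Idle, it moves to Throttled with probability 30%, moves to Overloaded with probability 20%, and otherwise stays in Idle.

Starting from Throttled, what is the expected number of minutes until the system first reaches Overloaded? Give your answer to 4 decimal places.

Let t(s) be the expected number of minutes to first reach Overloaded from state s, with t(Overloaded) = 0. Conditioning on the first minute:
t(Throttled) = 1 + 0.4·t(Throttled) + 0.4·t(Idle)
t(Idle) = 1 + 0.3·t(Throttled) + 0.5·t(Idle)
Solving: t(Throttled) = 5.0000, t(Idle) = 5.0000.
Expected minutes from Throttled to Overloaded: 5.0000.

5.0000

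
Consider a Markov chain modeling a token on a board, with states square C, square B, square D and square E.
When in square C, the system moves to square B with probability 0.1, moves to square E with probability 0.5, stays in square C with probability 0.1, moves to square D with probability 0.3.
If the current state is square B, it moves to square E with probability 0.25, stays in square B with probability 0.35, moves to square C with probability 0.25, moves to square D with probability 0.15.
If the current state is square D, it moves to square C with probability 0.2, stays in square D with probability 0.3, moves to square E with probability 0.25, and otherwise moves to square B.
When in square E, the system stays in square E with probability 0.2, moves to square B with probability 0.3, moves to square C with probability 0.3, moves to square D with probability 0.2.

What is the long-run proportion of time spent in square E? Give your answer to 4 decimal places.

0.2905

Let the stationary distribution be π with π = πP and π_1 + π_2 + π_3 + π_4 = 1.
π_1 = 0.1·π_1 + 0.25·π_2 + 0.2·π_3 + 0.3·π_4
π_2 = 0.1·π_1 + 0.35·π_2 + 0.25·π_3 + 0.3·π_4
π_3 = 0.3·π_1 + 0.15·π_2 + 0.3·π_3 + 0.2·π_4
Solving with the normalization constraint gives π = (0.2199, 0.2573, 0.2324, 0.2905).
So the stationary probability of square E is 0.2905.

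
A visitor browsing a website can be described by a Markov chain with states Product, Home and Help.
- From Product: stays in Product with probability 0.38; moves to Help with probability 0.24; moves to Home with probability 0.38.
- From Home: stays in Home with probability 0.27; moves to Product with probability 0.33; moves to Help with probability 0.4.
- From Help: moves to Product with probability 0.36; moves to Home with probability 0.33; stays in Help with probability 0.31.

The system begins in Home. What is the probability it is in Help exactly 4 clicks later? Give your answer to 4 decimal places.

0.3145

Propagate the distribution vector 4 clicks from Home.
After 0 clicks: (0.0000, 1.0000, 0.0000)
After 1 click: (0.3300, 0.2700, 0.4000)
After 2 clicks: (0.3585, 0.3303, 0.3112)
After 3 clicks: (0.3573, 0.3281, 0.3146)
After 4 clicks: (0.3573, 0.3282, 0.3145)
P(in Help after 4 clicks) = 0.3145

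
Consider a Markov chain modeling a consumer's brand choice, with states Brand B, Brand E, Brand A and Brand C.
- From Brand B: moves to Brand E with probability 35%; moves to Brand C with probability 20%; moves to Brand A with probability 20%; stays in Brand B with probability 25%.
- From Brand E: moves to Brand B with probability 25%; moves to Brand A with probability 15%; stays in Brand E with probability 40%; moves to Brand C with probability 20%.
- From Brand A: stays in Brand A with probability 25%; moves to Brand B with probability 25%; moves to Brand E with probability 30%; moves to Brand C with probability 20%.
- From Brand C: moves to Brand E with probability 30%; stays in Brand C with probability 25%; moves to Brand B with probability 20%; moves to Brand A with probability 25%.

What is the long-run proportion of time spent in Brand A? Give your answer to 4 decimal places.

Let the stationary distribution be π with π = πP and π_1 + π_2 + π_3 + π_4 = 1.
π_1 = 0.25·π_1 + 0.25·π_2 + 0.25·π_3 + 0.2·π_4
π_2 = 0.35·π_1 + 0.4·π_2 + 0.3·π_3 + 0.3·π_4
π_3 = 0.2·π_1 + 0.15·π_2 + 0.25·π_3 + 0.25·π_4
Solving with the normalization constraint gives π = (0.2395, 0.3466, 0.2034, 0.2105).
So the stationary probability of Brand A is 0.2034.

0.2034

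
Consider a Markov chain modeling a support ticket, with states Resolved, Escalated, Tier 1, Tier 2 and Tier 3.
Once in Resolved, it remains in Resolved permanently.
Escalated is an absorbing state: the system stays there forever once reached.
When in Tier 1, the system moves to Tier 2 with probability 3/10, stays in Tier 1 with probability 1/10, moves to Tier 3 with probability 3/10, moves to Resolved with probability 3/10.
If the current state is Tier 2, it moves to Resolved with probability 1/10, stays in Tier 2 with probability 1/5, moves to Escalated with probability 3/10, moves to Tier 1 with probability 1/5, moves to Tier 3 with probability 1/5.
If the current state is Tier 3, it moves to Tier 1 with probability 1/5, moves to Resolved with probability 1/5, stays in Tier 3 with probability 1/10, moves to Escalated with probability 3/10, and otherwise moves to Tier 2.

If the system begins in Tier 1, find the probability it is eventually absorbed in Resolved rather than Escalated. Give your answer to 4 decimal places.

0.6111

Let h(s) be the probability of absorption at Resolved starting from transient state s. Then h(Resolved) = 1 and h(Escalated) = 0. By first-step analysis:
h(Tier 1) = 0.3·1 + 0.1·h(Tier 1) + 0.3·h(Tier 2) + 0.3·h(Tier 3)
h(Tier 2) = 0.1·1 + 0.3·0 + 0.2·h(Tier 1) + 0.2·h(Tier 2) + 0.2·h(Tier 3)
h(Tier 3) = 0.2·1 + 0.3·0 + 0.2·h(Tier 1) + 0.2·h(Tier 2) + 0.1·h(Tier 3)
Solving: h(Tier 1) = 0.6111, h(Tier 2) = 0.3889, h(Tier 3) = 0.4444.
Starting from Tier 1, the probability is 0.6111.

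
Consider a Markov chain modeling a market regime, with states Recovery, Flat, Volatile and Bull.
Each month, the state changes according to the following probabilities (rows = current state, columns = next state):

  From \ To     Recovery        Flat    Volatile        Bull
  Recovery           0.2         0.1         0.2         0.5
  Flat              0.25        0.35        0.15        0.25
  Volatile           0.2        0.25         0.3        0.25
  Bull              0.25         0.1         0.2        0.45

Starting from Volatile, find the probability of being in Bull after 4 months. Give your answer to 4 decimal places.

Propagate the distribution vector 4 months from Volatile.
After 0 months: (0.0000, 0.0000, 1.0000, 0.0000)
After 1 month: (0.2000, 0.2500, 0.3000, 0.2500)
After 2 months: (0.2250, 0.2075, 0.2175, 0.3500)
After 3 months: (0.2279, 0.1845, 0.2114, 0.3763)
After 4 months: (0.2280, 0.1778, 0.2119, 0.3822)
P(in Bull after 4 months) = 0.3822

0.3822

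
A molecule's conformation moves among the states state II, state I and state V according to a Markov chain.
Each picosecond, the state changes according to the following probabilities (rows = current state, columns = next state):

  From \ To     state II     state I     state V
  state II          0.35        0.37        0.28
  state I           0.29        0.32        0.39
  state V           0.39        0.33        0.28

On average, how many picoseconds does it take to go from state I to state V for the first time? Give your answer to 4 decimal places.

2.8085

Let t(s) be the expected number of picoseconds to first reach state V from state s, with t(state V) = 0. Conditioning on the first picosecond:
t(state II) = 1 + 0.35·t(state II) + 0.37·t(state I)
t(state I) = 1 + 0.29·t(state II) + 0.32·t(state I)
Solving: t(state II) = 3.1371, t(state I) = 2.8085.
Expected picoseconds from state I to state V: 2.8085.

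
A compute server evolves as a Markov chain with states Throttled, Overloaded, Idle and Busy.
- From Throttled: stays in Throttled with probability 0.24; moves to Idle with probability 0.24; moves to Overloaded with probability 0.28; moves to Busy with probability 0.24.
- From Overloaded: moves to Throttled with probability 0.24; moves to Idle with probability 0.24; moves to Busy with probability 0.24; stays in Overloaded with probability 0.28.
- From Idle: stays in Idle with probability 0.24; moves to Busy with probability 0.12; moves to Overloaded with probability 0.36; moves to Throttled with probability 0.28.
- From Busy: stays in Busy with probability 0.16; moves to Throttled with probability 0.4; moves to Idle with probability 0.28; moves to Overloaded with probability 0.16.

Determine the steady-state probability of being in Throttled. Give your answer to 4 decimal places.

0.2811

Let the stationary distribution be π with π = πP and π_1 + π_2 + π_3 + π_4 = 1.
π_1 = 0.24·π_1 + 0.24·π_2 + 0.28·π_3 + 0.4·π_4
π_2 = 0.28·π_1 + 0.28·π_2 + 0.36·π_3 + 0.16·π_4
π_3 = 0.24·π_1 + 0.24·π_2 + 0.24·π_3 + 0.28·π_4
Solving with the normalization constraint gives π = (0.2811, 0.2765, 0.2478, 0.1947).
So the stationary probability of Throttled is 0.2811.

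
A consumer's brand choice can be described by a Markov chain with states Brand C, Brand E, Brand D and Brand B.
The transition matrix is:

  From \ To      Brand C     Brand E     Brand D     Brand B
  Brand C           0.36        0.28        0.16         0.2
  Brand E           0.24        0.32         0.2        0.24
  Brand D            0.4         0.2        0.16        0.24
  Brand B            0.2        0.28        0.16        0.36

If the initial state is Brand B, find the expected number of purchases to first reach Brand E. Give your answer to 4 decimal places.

Let t(s) be the expected number of purchases to first reach Brand E from state s, with t(Brand E) = 0. Conditioning on the first purchase:
t(Brand C) = 1 + 0.36·t(Brand C) + 0.16·t(Brand D) + 0.2·t(Brand B)
t(Brand D) = 1 + 0.4·t(Brand C) + 0.16·t(Brand D) + 0.24·t(Brand B)
t(Brand B) = 1 + 0.2·t(Brand C) + 0.16·t(Brand D) + 0.36·t(Brand B)
Solving: t(Brand C) = 3.7425, t(Brand D) = 4.0419, t(Brand B) = 3.7425.
Expected purchases from Brand B to Brand E: 3.7425.

3.7425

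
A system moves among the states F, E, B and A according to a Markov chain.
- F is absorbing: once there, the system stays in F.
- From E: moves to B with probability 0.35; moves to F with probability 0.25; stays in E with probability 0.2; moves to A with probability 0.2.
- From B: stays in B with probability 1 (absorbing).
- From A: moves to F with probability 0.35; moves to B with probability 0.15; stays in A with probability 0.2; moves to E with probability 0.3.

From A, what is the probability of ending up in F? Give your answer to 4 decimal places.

Let h(s) be the probability of absorption at F starting from transient state s. Then h(F) = 1 and h(B) = 0. By first-step analysis:
h(E) = 0.25·1 + 0.2·h(E) + 0.35·0 + 0.2·h(A)
h(A) = 0.35·1 + 0.3·h(E) + 0.15·0 + 0.2·h(A)
Solving: h(E) = 0.4655, h(A) = 0.6121.
Starting from A, the probability is 0.6121.

0.6121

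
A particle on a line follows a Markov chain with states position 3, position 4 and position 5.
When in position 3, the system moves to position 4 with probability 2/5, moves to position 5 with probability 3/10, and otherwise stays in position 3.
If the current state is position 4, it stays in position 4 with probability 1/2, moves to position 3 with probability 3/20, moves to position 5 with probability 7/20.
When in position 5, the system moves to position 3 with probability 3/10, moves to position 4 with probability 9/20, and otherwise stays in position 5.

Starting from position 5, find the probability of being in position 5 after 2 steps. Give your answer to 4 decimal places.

Sum over the intermediate state after 1 step:
P = P(position 5→position 3)·P(position 3→position 5) + P(position 5→position 4)·P(position 4→position 5) + P(position 5→position 5)·P(position 5→position 5)
  = 0.3×0.3 + 0.45×0.35 + 0.25×0.25
  = 0.0900 + 0.1575 + 0.0625 = 0.3100

0.3100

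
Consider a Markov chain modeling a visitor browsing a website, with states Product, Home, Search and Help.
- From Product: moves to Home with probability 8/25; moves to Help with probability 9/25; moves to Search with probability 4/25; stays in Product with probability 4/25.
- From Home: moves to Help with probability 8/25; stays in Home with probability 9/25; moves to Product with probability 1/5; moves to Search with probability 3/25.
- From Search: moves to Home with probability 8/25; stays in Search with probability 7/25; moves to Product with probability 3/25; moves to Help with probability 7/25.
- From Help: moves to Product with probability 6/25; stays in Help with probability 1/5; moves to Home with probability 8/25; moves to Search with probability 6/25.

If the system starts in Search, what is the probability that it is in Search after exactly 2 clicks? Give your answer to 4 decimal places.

Propagate the distribution vector 2 clicks from Search.
After 0 clicks: (0.0000, 0.0000, 1.0000, 0.0000)
After 1 click: (0.1200, 0.3200, 0.2800, 0.2800)
After 2 clicks: (0.1840, 0.3328, 0.2032, 0.2800)
P(in Search after 2 clicks) = 0.2032

0.2032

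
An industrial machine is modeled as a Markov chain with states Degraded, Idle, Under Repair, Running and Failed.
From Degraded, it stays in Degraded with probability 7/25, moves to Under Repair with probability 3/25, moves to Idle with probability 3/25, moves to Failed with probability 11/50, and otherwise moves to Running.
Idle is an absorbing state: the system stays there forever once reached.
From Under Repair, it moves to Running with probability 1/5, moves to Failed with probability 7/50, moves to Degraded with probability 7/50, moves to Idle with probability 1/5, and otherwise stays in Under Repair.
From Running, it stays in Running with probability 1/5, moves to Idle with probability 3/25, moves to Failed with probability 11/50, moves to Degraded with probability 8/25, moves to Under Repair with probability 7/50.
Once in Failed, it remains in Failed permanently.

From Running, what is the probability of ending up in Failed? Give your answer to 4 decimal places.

0.6085

Let h(s) be the probability of absorption at Failed starting from transient state s. Then h(Failed) = 1 and h(Idle) = 0. By first-step analysis:
h(Degraded) = 0.28·h(Degraded) + 0.12·0 + 0.12·h(Under Repair) + 0.26·h(Running) + 0.22·1
h(Under Repair) = 0.14·h(Degraded) + 0.2·0 + 0.32·h(Under Repair) + 0.2·h(Running) + 0.14·1
h(Running) = 0.32·h(Degraded) + 0.12·0 + 0.14·h(Under Repair) + 0.2·h(Running) + 0.22·1
Solving: h(Degraded) = 0.6104, h(Under Repair) = 0.5105, h(Running) = 0.6085.
Starting from Running, the probability is 0.6085.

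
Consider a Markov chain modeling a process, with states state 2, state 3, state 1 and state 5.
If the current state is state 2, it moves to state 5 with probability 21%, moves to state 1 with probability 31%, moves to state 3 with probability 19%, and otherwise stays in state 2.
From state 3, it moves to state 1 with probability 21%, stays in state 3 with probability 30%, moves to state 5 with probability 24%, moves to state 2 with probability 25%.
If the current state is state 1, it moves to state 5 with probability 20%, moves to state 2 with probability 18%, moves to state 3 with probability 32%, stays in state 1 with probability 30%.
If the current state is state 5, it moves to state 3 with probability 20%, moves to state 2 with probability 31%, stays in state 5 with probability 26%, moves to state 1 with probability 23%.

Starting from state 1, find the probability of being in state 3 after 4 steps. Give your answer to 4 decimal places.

0.2545

Propagate the distribution vector 4 steps from state 1.
After 0 steps: (0.0000, 0.0000, 1.0000, 0.0000)
After 1 step: (0.1800, 0.3200, 0.3000, 0.2000)
After 2 steps: (0.2482, 0.2662, 0.2590, 0.2266)
After 3 steps: (0.2554, 0.2552, 0.2627, 0.2267)
After 4 steps: (0.2554, 0.2545, 0.2637, 0.2264)
P(in state 3 after 4 steps) = 0.2545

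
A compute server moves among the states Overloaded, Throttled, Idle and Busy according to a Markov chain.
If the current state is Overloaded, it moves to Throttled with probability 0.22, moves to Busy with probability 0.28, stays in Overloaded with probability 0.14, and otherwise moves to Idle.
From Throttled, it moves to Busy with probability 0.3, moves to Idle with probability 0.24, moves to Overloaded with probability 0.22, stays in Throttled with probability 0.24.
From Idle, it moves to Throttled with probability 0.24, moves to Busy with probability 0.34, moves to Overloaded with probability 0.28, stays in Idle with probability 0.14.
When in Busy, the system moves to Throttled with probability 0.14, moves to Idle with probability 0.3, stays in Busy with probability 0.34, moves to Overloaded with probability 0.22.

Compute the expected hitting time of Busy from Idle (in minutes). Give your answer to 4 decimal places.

Let t(s) be the expected number of minutes to first reach Busy from state s, with t(Busy) = 0. Conditioning on the first minute:
t(Overloaded) = 1 + 0.14·t(Overloaded) + 0.22·t(Throttled) + 0.36·t(Idle)
t(Throttled) = 1 + 0.22·t(Overloaded) + 0.24·t(Throttled) + 0.24·t(Idle)
t(Idle) = 1 + 0.28·t(Overloaded) + 0.24·t(Throttled) + 0.14·t(Idle)
Solving: t(Overloaded) = 3.3228, t(Throttled) = 3.2751, t(Idle) = 3.1586.
Expected minutes from Idle to Busy: 3.1586.

3.1586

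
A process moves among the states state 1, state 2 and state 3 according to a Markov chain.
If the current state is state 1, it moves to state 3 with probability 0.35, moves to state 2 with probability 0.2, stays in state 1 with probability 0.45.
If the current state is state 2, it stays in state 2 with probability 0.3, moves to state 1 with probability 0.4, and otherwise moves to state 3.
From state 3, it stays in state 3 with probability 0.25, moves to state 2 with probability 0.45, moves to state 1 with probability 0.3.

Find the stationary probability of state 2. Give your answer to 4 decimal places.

0.3067

Let the stationary distribution be π with π = πP and π_1 + π_2 + π_3 = 1.
π_1 = 0.45·π_1 + 0.4·π_2 + 0.3·π_3
π_2 = 0.2·π_1 + 0.3·π_2 + 0.45·π_3
Solving with the normalization constraint gives π = (0.3890, 0.3067, 0.3042).
So the stationary probability of state 2 is 0.3067.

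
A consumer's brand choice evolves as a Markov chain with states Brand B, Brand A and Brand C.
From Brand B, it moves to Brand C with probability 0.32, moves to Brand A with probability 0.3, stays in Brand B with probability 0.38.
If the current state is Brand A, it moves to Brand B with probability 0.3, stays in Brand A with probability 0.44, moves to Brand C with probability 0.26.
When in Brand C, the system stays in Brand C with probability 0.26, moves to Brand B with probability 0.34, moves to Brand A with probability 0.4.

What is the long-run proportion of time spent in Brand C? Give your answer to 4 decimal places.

Let the stationary distribution be π with π = πP and π_1 + π_2 + π_3 = 1.
π_1 = 0.38·π_1 + 0.3·π_2 + 0.34·π_3
π_2 = 0.3·π_1 + 0.44·π_2 + 0.4·π_3
Solving with the normalization constraint gives π = (0.3383, 0.3814, 0.2803).
So the stationary probability of Brand C is 0.2803.

0.2803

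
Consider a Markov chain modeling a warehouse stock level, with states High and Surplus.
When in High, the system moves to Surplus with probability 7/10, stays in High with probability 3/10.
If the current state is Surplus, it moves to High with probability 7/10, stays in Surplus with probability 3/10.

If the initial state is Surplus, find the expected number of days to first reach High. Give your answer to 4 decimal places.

1.4286

Let t(s) be the expected number of days to first reach High from state s, with t(High) = 0. Conditioning on the first day:
t(Surplus) = 1 + 0.3·t(Surplus)
Solving: t(Surplus) = 1.4286.
Expected days from Surplus to High: 1.4286.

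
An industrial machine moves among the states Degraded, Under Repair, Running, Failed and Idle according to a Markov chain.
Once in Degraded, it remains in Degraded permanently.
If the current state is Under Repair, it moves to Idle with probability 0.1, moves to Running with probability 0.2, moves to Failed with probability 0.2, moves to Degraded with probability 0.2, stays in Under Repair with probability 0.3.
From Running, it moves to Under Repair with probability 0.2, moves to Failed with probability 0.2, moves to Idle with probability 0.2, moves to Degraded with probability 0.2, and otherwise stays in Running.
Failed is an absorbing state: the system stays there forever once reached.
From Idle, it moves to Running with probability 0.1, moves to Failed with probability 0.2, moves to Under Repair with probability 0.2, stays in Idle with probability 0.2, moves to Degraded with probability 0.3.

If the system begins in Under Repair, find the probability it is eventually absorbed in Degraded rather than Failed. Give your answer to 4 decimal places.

Let h(s) be the probability of absorption at Degraded starting from transient state s. Then h(Degraded) = 1 and h(Failed) = 0. By first-step analysis:
h(Under Repair) = 0.2·1 + 0.3·h(Under Repair) + 0.2·h(Running) + 0.2·0 + 0.1·h(Idle)
h(Running) = 0.2·1 + 0.2·h(Under Repair) + 0.2·h(Running) + 0.2·0 + 0.2·h(Idle)
h(Idle) = 0.3·1 + 0.2·h(Under Repair) + 0.1·h(Running) + 0.2·0 + 0.2·h(Idle)
Solving: h(Under Repair) = 0.5160, h(Running) = 0.5213, h(Idle) = 0.5691.
Starting from Under Repair, the probability is 0.5160.

0.5160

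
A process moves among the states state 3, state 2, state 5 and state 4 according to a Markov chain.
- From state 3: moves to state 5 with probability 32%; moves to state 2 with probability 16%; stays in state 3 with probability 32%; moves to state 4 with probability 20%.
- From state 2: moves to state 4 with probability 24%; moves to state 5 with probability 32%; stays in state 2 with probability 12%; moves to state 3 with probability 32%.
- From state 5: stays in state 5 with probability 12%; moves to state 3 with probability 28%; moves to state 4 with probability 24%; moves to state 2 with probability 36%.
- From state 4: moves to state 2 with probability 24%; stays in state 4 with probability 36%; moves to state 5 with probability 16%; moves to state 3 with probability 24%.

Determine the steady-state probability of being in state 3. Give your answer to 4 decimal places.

0.2900

Let the stationary distribution be π with π = πP and π_1 + π_2 + π_3 + π_4 = 1.
π_1 = 0.32·π_1 + 0.32·π_2 + 0.28·π_3 + 0.24·π_4
π_2 = 0.16·π_1 + 0.12·π_2 + 0.36·π_3 + 0.24·π_4
π_3 = 0.32·π_1 + 0.32·π_2 + 0.12·π_3 + 0.16·π_4
Solving with the normalization constraint gives π = (0.2900, 0.2184, 0.2321, 0.2595).
So the stationary probability of state 3 is 0.2900.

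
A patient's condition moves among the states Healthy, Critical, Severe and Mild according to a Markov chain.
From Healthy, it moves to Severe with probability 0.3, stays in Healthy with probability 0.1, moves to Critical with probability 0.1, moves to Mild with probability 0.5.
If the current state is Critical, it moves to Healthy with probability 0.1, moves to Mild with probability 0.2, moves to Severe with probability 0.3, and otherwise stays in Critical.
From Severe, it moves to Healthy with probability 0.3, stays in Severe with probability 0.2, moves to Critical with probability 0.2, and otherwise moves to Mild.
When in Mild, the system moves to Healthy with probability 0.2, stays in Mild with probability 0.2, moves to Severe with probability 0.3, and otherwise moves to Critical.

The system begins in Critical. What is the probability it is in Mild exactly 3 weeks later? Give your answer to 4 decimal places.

Propagate the distribution vector 3 weeks from Critical.
After 0 weeks: (0.0000, 1.0000, 0.0000, 0.0000)
After 1 week: (0.1000, 0.4000, 0.3000, 0.2000)
After 2 weeks: (0.1800, 0.2900, 0.2700, 0.2600)
After 3 weeks: (0.1800, 0.2660, 0.2730, 0.2810)
P(in Mild after 3 weeks) = 0.2810

0.2810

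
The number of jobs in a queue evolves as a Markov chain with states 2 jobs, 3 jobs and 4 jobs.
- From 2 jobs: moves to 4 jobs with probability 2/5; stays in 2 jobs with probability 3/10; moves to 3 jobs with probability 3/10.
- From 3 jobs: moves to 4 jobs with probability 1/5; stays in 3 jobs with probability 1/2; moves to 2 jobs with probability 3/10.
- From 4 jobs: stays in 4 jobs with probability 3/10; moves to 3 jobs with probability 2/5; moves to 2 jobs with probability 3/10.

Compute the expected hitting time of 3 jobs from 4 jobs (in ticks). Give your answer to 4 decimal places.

Let t(s) be the expected number of ticks to first reach 3 jobs from state s, with t(3 jobs) = 0. Conditioning on the first tick:
t(2 jobs) = 1 + 0.3·t(2 jobs) + 0.4·t(4 jobs)
t(4 jobs) = 1 + 0.3·t(2 jobs) + 0.3·t(4 jobs)
Solving: t(2 jobs) = 2.9730, t(4 jobs) = 2.7027.
Expected ticks from 4 jobs to 3 jobs: 2.7027.

2.7027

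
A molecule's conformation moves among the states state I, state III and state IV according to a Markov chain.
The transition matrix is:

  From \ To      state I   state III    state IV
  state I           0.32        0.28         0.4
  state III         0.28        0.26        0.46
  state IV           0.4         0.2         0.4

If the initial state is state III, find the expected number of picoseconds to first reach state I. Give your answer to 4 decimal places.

3.0114

Let t(s) be the expected number of picoseconds to first reach state I from state s, with t(state I) = 0. Conditioning on the first picosecond:
t(state III) = 1 + 0.26·t(state III) + 0.46·t(state IV)
t(state IV) = 1 + 0.2·t(state III) + 0.4·t(state IV)
Solving: t(state III) = 3.0114, t(state IV) = 2.6705.
Expected picoseconds from state III to state I: 3.0114.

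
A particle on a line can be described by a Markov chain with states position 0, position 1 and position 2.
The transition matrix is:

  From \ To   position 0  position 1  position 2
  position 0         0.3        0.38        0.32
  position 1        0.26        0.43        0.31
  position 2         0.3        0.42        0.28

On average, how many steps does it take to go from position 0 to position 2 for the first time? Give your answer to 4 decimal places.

Let t(s) be the expected number of steps to first reach position 2 from state s, with t(position 2) = 0. Conditioning on the first step:
t(position 0) = 1 + 0.3·t(position 0) + 0.38·t(position 1)
t(position 1) = 1 + 0.26·t(position 0) + 0.43·t(position 1)
Solving: t(position 0) = 3.1646, t(position 1) = 3.1979.
Expected steps from position 0 to position 2: 3.1646.

3.1646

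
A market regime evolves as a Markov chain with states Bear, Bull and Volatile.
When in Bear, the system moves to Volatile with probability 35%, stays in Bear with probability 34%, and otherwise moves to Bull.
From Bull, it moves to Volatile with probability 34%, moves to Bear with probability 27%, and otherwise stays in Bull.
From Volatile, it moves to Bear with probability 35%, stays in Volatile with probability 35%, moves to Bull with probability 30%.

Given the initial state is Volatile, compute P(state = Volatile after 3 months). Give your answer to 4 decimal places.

Propagate the distribution vector 3 months from Volatile.
After 0 months: (0.0000, 0.0000, 1.0000)
After 1 month: (0.3500, 0.3000, 0.3500)
After 2 months: (0.3225, 0.3305, 0.3470)
After 3 months: (0.3203, 0.3330, 0.3467)
P(in Volatile after 3 months) = 0.3467

0.3467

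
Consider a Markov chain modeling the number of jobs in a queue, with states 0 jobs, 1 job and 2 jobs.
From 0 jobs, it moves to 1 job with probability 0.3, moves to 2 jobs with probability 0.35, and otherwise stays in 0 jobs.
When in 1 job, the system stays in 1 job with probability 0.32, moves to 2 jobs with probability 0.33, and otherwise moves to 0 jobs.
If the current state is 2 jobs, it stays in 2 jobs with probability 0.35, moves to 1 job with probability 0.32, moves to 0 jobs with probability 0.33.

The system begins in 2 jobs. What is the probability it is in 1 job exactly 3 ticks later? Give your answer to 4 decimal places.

Propagate the distribution vector 3 ticks from 2 jobs.
After 0 ticks: (0.0000, 0.0000, 1.0000)
After 1 tick: (0.3300, 0.3200, 0.3500)
After 2 ticks: (0.3430, 0.3134, 0.3436)
After 3 ticks: (0.3431, 0.3131, 0.3437)
P(in 1 job after 3 ticks) = 0.3131

0.3131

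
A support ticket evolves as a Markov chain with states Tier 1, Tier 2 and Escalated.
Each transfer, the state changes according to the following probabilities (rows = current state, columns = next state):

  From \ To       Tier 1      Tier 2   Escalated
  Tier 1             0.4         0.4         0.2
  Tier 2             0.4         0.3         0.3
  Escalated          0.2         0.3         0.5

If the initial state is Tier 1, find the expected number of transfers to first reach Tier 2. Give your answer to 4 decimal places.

2.6923

Let t(s) be the expected number of transfers to first reach Tier 2 from state s, with t(Tier 2) = 0. Conditioning on the first transfer:
t(Tier 1) = 1 + 0.4·t(Tier 1) + 0.2·t(Escalated)
t(Escalated) = 1 + 0.2·t(Tier 1) + 0.5·t(Escalated)
Solving: t(Tier 1) = 2.6923, t(Escalated) = 3.0769.
Expected transfers from Tier 1 to Tier 2: 2.6923.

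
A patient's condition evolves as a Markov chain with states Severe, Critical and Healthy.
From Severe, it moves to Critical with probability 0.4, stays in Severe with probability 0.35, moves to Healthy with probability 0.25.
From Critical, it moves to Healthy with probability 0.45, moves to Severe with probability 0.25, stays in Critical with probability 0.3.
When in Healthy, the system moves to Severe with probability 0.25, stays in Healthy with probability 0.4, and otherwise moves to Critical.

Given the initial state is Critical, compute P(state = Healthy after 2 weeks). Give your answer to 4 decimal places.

0.3775

Sum over the intermediate state after 1 week:
P = P(Critical→Severe)·P(Severe→Healthy) + P(Critical→Critical)·P(Critical→Healthy) + P(Critical→Healthy)·P(Healthy→Healthy)
  = 0.25×0.25 + 0.3×0.45 + 0.45×0.4
  = 0.0625 + 0.1350 + 0.1800 = 0.3775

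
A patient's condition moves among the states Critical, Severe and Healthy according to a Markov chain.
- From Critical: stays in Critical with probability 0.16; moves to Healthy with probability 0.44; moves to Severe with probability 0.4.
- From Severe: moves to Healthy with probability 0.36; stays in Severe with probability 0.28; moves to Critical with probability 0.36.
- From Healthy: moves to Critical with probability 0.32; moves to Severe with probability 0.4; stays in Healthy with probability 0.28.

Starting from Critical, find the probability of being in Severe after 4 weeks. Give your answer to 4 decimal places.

0.3571

Propagate the distribution vector 4 weeks from Critical.
After 0 weeks: (1.0000, 0.0000, 0.0000)
After 1 week: (0.1600, 0.4000, 0.4400)
After 2 weeks: (0.3104, 0.3520, 0.3376)
After 3 weeks: (0.2844, 0.3578, 0.3578)
After 4 weeks: (0.2888, 0.3571, 0.3541)
P(in Severe after 4 weeks) = 0.3571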